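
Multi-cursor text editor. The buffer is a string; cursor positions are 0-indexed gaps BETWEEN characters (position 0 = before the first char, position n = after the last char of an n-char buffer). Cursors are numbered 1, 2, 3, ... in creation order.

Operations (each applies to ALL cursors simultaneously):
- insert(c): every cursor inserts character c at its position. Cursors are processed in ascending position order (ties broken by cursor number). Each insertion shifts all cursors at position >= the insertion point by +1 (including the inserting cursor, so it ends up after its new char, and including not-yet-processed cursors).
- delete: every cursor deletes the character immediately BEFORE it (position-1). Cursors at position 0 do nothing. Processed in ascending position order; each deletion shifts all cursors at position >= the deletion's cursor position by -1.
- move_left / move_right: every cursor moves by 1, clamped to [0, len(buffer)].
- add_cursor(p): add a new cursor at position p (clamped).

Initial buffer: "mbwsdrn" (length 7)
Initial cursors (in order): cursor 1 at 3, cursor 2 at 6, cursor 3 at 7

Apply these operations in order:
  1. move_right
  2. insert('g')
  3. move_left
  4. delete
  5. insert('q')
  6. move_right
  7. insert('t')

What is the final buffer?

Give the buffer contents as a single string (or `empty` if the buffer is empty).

After op 1 (move_right): buffer="mbwsdrn" (len 7), cursors c1@4 c2@7 c3@7, authorship .......
After op 2 (insert('g')): buffer="mbwsgdrngg" (len 10), cursors c1@5 c2@10 c3@10, authorship ....1...23
After op 3 (move_left): buffer="mbwsgdrngg" (len 10), cursors c1@4 c2@9 c3@9, authorship ....1...23
After op 4 (delete): buffer="mbwgdrg" (len 7), cursors c1@3 c2@6 c3@6, authorship ...1..3
After op 5 (insert('q')): buffer="mbwqgdrqqg" (len 10), cursors c1@4 c2@9 c3@9, authorship ...11..233
After op 6 (move_right): buffer="mbwqgdrqqg" (len 10), cursors c1@5 c2@10 c3@10, authorship ...11..233
After op 7 (insert('t')): buffer="mbwqgtdrqqgtt" (len 13), cursors c1@6 c2@13 c3@13, authorship ...111..23323

Answer: mbwqgtdrqqgtt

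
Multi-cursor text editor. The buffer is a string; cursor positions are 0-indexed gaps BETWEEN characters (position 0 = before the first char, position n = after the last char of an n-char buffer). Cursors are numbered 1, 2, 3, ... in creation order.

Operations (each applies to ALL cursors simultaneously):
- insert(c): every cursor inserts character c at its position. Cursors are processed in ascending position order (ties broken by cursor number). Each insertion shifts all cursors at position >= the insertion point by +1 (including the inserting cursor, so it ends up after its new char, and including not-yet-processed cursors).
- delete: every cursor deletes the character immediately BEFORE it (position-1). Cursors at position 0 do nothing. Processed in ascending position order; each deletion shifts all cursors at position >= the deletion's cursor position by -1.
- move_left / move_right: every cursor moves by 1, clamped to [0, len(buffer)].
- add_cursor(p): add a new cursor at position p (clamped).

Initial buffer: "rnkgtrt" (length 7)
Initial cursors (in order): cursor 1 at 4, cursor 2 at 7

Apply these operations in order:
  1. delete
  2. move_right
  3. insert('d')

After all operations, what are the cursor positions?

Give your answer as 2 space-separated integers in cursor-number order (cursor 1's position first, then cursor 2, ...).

After op 1 (delete): buffer="rnktr" (len 5), cursors c1@3 c2@5, authorship .....
After op 2 (move_right): buffer="rnktr" (len 5), cursors c1@4 c2@5, authorship .....
After op 3 (insert('d')): buffer="rnktdrd" (len 7), cursors c1@5 c2@7, authorship ....1.2

Answer: 5 7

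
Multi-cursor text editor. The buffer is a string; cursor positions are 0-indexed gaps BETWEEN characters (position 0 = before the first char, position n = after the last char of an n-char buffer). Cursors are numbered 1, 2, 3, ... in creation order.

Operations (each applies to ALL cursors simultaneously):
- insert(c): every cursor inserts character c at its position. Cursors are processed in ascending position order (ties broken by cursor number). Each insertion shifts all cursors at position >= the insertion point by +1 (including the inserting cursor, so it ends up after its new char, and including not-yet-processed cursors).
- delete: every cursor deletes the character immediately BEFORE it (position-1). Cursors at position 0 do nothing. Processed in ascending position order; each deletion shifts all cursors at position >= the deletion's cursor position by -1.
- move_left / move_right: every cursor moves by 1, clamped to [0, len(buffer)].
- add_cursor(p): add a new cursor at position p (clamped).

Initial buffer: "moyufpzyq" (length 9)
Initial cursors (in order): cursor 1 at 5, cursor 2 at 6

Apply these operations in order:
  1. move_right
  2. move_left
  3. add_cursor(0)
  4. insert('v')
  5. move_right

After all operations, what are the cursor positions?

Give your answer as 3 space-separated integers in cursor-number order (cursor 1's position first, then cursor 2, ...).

After op 1 (move_right): buffer="moyufpzyq" (len 9), cursors c1@6 c2@7, authorship .........
After op 2 (move_left): buffer="moyufpzyq" (len 9), cursors c1@5 c2@6, authorship .........
After op 3 (add_cursor(0)): buffer="moyufpzyq" (len 9), cursors c3@0 c1@5 c2@6, authorship .........
After op 4 (insert('v')): buffer="vmoyufvpvzyq" (len 12), cursors c3@1 c1@7 c2@9, authorship 3.....1.2...
After op 5 (move_right): buffer="vmoyufvpvzyq" (len 12), cursors c3@2 c1@8 c2@10, authorship 3.....1.2...

Answer: 8 10 2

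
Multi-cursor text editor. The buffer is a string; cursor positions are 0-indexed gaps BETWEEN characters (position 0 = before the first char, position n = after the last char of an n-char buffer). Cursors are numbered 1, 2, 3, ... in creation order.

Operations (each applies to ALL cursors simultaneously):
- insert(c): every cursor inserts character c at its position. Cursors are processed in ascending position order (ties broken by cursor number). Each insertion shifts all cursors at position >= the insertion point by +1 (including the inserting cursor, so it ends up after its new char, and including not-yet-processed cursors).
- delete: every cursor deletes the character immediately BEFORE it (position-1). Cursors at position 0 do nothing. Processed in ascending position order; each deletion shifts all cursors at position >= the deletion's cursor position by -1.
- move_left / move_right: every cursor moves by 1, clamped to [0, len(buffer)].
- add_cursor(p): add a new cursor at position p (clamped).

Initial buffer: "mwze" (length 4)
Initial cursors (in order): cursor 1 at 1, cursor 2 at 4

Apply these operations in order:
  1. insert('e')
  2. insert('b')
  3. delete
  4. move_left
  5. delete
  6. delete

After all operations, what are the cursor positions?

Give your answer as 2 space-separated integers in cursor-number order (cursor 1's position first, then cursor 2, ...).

Answer: 0 2

Derivation:
After op 1 (insert('e')): buffer="mewzee" (len 6), cursors c1@2 c2@6, authorship .1...2
After op 2 (insert('b')): buffer="mebwzeeb" (len 8), cursors c1@3 c2@8, authorship .11...22
After op 3 (delete): buffer="mewzee" (len 6), cursors c1@2 c2@6, authorship .1...2
After op 4 (move_left): buffer="mewzee" (len 6), cursors c1@1 c2@5, authorship .1...2
After op 5 (delete): buffer="ewze" (len 4), cursors c1@0 c2@3, authorship 1..2
After op 6 (delete): buffer="ewe" (len 3), cursors c1@0 c2@2, authorship 1.2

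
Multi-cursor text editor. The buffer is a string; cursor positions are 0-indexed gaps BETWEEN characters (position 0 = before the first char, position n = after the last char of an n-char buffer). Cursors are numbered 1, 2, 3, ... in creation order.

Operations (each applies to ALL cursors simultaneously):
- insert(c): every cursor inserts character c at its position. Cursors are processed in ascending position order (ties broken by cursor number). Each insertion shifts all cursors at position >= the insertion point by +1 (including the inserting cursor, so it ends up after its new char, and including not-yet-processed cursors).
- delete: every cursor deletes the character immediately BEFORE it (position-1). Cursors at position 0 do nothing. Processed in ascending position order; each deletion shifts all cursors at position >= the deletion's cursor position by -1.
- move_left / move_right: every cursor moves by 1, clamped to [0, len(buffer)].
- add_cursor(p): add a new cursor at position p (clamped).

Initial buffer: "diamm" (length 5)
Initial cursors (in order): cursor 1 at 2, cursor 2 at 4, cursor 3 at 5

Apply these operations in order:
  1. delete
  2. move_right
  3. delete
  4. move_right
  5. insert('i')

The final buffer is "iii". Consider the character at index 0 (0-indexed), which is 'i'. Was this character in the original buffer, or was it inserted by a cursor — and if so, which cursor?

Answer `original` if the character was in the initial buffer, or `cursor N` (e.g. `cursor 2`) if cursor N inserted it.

After op 1 (delete): buffer="da" (len 2), cursors c1@1 c2@2 c3@2, authorship ..
After op 2 (move_right): buffer="da" (len 2), cursors c1@2 c2@2 c3@2, authorship ..
After op 3 (delete): buffer="" (len 0), cursors c1@0 c2@0 c3@0, authorship 
After op 4 (move_right): buffer="" (len 0), cursors c1@0 c2@0 c3@0, authorship 
After op 5 (insert('i')): buffer="iii" (len 3), cursors c1@3 c2@3 c3@3, authorship 123
Authorship (.=original, N=cursor N): 1 2 3
Index 0: author = 1

Answer: cursor 1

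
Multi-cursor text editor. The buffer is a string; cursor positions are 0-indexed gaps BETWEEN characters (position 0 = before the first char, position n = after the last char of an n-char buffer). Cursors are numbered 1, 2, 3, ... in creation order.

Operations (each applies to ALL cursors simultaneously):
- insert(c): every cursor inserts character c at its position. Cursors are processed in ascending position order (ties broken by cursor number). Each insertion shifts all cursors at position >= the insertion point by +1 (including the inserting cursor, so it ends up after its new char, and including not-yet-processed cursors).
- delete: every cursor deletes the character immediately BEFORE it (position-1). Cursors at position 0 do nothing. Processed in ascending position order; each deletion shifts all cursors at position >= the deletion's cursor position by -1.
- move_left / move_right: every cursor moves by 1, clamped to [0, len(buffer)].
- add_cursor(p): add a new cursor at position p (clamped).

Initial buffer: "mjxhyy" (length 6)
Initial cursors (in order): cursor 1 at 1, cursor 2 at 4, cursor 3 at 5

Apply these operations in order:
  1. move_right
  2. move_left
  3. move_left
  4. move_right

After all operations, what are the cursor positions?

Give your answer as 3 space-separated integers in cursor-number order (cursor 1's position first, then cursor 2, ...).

After op 1 (move_right): buffer="mjxhyy" (len 6), cursors c1@2 c2@5 c3@6, authorship ......
After op 2 (move_left): buffer="mjxhyy" (len 6), cursors c1@1 c2@4 c3@5, authorship ......
After op 3 (move_left): buffer="mjxhyy" (len 6), cursors c1@0 c2@3 c3@4, authorship ......
After op 4 (move_right): buffer="mjxhyy" (len 6), cursors c1@1 c2@4 c3@5, authorship ......

Answer: 1 4 5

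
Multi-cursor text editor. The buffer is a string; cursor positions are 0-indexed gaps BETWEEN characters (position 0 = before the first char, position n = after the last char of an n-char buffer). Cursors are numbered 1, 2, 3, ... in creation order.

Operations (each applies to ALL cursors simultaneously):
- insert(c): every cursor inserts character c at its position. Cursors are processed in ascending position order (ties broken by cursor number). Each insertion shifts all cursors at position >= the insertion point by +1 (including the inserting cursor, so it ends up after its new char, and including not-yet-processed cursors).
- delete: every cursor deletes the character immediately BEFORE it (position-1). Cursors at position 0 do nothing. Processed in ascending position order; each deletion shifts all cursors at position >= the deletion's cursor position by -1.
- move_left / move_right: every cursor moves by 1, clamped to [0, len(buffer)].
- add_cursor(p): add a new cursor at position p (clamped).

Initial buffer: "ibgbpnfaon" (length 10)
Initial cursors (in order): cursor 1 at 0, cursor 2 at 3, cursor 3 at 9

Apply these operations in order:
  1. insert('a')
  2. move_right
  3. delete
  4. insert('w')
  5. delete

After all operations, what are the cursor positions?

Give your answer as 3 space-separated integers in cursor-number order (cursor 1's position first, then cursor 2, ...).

After op 1 (insert('a')): buffer="aibgabpnfaoan" (len 13), cursors c1@1 c2@5 c3@12, authorship 1...2......3.
After op 2 (move_right): buffer="aibgabpnfaoan" (len 13), cursors c1@2 c2@6 c3@13, authorship 1...2......3.
After op 3 (delete): buffer="abgapnfaoa" (len 10), cursors c1@1 c2@4 c3@10, authorship 1..2.....3
After op 4 (insert('w')): buffer="awbgawpnfaoaw" (len 13), cursors c1@2 c2@6 c3@13, authorship 11..22.....33
After op 5 (delete): buffer="abgapnfaoa" (len 10), cursors c1@1 c2@4 c3@10, authorship 1..2.....3

Answer: 1 4 10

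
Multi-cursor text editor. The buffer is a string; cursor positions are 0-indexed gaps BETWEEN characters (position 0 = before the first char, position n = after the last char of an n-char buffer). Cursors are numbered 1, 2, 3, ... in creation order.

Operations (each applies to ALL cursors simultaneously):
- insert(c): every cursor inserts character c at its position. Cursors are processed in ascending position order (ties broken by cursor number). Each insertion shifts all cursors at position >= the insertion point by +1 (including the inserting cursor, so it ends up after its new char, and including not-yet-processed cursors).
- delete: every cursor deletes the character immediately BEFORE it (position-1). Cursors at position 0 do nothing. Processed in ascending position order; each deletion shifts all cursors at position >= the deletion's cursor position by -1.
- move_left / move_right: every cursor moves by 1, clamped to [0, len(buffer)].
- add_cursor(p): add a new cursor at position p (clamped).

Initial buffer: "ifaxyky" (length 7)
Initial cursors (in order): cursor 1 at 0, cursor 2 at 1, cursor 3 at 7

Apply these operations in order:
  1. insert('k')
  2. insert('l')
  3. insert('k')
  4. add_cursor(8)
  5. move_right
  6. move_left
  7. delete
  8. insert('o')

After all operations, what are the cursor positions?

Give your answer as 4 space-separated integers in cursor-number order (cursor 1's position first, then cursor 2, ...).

After op 1 (insert('k')): buffer="kikfaxykyk" (len 10), cursors c1@1 c2@3 c3@10, authorship 1.2......3
After op 2 (insert('l')): buffer="kliklfaxykykl" (len 13), cursors c1@2 c2@5 c3@13, authorship 11.22......33
After op 3 (insert('k')): buffer="klkiklkfaxykyklk" (len 16), cursors c1@3 c2@7 c3@16, authorship 111.222......333
After op 4 (add_cursor(8)): buffer="klkiklkfaxykyklk" (len 16), cursors c1@3 c2@7 c4@8 c3@16, authorship 111.222......333
After op 5 (move_right): buffer="klkiklkfaxykyklk" (len 16), cursors c1@4 c2@8 c4@9 c3@16, authorship 111.222......333
After op 6 (move_left): buffer="klkiklkfaxykyklk" (len 16), cursors c1@3 c2@7 c4@8 c3@15, authorship 111.222......333
After op 7 (delete): buffer="kliklaxykykk" (len 12), cursors c1@2 c2@5 c4@5 c3@11, authorship 11.22.....33
After op 8 (insert('o')): buffer="kloiklooaxykykok" (len 16), cursors c1@3 c2@8 c4@8 c3@15, authorship 111.2224.....333

Answer: 3 8 15 8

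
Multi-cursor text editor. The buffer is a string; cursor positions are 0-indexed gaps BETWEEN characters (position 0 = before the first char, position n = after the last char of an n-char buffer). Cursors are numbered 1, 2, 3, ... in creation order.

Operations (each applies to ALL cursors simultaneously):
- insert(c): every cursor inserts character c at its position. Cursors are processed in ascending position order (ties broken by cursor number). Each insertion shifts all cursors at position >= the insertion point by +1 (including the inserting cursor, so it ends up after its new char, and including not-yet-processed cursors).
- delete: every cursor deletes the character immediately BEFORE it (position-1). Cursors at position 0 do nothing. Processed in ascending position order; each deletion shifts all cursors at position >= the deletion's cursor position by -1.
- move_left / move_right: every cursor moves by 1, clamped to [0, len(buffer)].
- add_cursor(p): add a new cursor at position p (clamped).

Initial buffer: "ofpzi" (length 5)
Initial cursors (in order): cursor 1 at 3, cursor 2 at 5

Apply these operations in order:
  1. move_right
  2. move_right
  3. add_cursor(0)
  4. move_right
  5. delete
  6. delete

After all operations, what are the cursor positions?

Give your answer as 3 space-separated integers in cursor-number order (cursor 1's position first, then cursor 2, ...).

Answer: 0 0 0

Derivation:
After op 1 (move_right): buffer="ofpzi" (len 5), cursors c1@4 c2@5, authorship .....
After op 2 (move_right): buffer="ofpzi" (len 5), cursors c1@5 c2@5, authorship .....
After op 3 (add_cursor(0)): buffer="ofpzi" (len 5), cursors c3@0 c1@5 c2@5, authorship .....
After op 4 (move_right): buffer="ofpzi" (len 5), cursors c3@1 c1@5 c2@5, authorship .....
After op 5 (delete): buffer="fp" (len 2), cursors c3@0 c1@2 c2@2, authorship ..
After op 6 (delete): buffer="" (len 0), cursors c1@0 c2@0 c3@0, authorship 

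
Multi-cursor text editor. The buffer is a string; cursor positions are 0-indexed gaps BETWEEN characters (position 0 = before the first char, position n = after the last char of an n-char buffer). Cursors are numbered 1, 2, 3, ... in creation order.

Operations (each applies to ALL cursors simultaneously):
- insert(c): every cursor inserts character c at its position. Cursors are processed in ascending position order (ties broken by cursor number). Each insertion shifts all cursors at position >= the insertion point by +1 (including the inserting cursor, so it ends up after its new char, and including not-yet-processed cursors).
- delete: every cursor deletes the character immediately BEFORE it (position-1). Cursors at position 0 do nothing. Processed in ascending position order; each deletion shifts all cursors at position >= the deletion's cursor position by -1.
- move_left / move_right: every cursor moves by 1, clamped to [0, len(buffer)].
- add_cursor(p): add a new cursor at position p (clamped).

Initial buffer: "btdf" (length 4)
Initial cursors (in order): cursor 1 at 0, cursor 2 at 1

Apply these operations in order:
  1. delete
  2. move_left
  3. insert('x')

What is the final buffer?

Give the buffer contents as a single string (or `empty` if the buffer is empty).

Answer: xxtdf

Derivation:
After op 1 (delete): buffer="tdf" (len 3), cursors c1@0 c2@0, authorship ...
After op 2 (move_left): buffer="tdf" (len 3), cursors c1@0 c2@0, authorship ...
After op 3 (insert('x')): buffer="xxtdf" (len 5), cursors c1@2 c2@2, authorship 12...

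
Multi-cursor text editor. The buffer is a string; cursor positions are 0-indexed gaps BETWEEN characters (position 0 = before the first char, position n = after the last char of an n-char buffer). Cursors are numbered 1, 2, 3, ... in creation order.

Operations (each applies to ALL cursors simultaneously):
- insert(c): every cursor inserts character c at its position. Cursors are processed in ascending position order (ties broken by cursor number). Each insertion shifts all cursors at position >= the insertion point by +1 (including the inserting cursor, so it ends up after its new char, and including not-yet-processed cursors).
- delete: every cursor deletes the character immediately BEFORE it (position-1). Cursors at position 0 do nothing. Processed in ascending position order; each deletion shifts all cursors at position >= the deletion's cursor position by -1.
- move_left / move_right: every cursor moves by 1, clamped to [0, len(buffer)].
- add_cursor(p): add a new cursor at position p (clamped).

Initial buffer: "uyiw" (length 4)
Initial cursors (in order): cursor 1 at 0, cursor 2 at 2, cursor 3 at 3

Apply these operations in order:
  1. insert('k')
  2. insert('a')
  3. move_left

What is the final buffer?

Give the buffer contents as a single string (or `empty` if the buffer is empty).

Answer: kauykaikaw

Derivation:
After op 1 (insert('k')): buffer="kuykikw" (len 7), cursors c1@1 c2@4 c3@6, authorship 1..2.3.
After op 2 (insert('a')): buffer="kauykaikaw" (len 10), cursors c1@2 c2@6 c3@9, authorship 11..22.33.
After op 3 (move_left): buffer="kauykaikaw" (len 10), cursors c1@1 c2@5 c3@8, authorship 11..22.33.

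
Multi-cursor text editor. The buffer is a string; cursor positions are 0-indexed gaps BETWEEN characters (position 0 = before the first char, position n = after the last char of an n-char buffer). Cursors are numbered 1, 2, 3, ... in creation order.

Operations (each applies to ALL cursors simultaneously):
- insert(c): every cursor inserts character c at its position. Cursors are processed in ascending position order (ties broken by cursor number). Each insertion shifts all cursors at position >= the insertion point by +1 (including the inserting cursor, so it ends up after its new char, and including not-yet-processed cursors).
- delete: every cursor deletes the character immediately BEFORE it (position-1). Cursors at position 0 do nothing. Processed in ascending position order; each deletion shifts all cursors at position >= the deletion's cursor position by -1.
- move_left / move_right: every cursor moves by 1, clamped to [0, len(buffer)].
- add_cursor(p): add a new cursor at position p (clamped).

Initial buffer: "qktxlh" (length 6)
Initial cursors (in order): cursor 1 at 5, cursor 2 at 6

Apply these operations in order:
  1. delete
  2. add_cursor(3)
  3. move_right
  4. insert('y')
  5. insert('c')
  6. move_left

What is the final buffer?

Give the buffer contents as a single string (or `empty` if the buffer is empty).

Answer: qktxyyyccc

Derivation:
After op 1 (delete): buffer="qktx" (len 4), cursors c1@4 c2@4, authorship ....
After op 2 (add_cursor(3)): buffer="qktx" (len 4), cursors c3@3 c1@4 c2@4, authorship ....
After op 3 (move_right): buffer="qktx" (len 4), cursors c1@4 c2@4 c3@4, authorship ....
After op 4 (insert('y')): buffer="qktxyyy" (len 7), cursors c1@7 c2@7 c3@7, authorship ....123
After op 5 (insert('c')): buffer="qktxyyyccc" (len 10), cursors c1@10 c2@10 c3@10, authorship ....123123
After op 6 (move_left): buffer="qktxyyyccc" (len 10), cursors c1@9 c2@9 c3@9, authorship ....123123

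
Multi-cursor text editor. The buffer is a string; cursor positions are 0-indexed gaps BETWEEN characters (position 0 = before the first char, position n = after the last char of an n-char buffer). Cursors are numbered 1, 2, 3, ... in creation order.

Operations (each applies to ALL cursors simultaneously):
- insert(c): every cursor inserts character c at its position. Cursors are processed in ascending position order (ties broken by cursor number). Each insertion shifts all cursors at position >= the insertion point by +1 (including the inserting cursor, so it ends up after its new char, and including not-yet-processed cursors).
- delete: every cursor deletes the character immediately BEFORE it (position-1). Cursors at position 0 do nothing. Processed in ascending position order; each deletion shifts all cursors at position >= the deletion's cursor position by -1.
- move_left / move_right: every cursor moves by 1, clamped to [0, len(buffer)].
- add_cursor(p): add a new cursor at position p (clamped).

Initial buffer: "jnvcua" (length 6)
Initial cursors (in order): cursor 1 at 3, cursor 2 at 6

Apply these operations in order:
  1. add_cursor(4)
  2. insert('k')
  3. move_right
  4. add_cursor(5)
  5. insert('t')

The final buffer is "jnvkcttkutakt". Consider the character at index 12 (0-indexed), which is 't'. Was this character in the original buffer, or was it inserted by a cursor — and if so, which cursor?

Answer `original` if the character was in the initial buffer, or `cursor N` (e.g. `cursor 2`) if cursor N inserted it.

Answer: cursor 2

Derivation:
After op 1 (add_cursor(4)): buffer="jnvcua" (len 6), cursors c1@3 c3@4 c2@6, authorship ......
After op 2 (insert('k')): buffer="jnvkckuak" (len 9), cursors c1@4 c3@6 c2@9, authorship ...1.3..2
After op 3 (move_right): buffer="jnvkckuak" (len 9), cursors c1@5 c3@7 c2@9, authorship ...1.3..2
After op 4 (add_cursor(5)): buffer="jnvkckuak" (len 9), cursors c1@5 c4@5 c3@7 c2@9, authorship ...1.3..2
After op 5 (insert('t')): buffer="jnvkcttkutakt" (len 13), cursors c1@7 c4@7 c3@10 c2@13, authorship ...1.143.3.22
Authorship (.=original, N=cursor N): . . . 1 . 1 4 3 . 3 . 2 2
Index 12: author = 2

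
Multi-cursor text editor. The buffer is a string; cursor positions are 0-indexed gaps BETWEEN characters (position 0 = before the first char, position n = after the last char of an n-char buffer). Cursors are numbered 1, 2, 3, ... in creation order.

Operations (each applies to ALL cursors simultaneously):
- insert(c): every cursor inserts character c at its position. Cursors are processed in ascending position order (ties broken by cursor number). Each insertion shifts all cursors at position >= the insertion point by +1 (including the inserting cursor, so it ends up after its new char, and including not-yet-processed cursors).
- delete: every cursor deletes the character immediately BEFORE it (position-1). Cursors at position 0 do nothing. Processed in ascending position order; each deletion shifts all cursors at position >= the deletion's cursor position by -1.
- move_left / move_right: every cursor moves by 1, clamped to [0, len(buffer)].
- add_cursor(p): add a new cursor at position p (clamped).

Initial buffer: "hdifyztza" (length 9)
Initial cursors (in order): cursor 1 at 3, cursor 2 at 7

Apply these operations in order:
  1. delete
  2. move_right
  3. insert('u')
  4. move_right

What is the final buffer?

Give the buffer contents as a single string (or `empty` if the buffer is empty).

Answer: hdfuyzzua

Derivation:
After op 1 (delete): buffer="hdfyzza" (len 7), cursors c1@2 c2@5, authorship .......
After op 2 (move_right): buffer="hdfyzza" (len 7), cursors c1@3 c2@6, authorship .......
After op 3 (insert('u')): buffer="hdfuyzzua" (len 9), cursors c1@4 c2@8, authorship ...1...2.
After op 4 (move_right): buffer="hdfuyzzua" (len 9), cursors c1@5 c2@9, authorship ...1...2.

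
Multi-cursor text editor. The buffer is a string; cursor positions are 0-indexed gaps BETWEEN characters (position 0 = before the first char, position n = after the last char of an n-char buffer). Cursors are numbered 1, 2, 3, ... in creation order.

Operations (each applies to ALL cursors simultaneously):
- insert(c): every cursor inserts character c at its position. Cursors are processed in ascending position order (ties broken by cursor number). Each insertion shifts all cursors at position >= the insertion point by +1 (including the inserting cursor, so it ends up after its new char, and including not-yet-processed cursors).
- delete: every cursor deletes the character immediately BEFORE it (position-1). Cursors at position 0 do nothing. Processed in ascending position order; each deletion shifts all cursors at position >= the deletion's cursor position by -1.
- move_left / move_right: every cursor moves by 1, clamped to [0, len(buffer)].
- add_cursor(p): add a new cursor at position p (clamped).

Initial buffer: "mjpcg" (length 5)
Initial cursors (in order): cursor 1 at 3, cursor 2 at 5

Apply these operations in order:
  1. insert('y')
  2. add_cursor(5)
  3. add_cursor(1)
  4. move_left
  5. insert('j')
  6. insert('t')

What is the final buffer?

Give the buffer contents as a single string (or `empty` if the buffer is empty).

After op 1 (insert('y')): buffer="mjpycgy" (len 7), cursors c1@4 c2@7, authorship ...1..2
After op 2 (add_cursor(5)): buffer="mjpycgy" (len 7), cursors c1@4 c3@5 c2@7, authorship ...1..2
After op 3 (add_cursor(1)): buffer="mjpycgy" (len 7), cursors c4@1 c1@4 c3@5 c2@7, authorship ...1..2
After op 4 (move_left): buffer="mjpycgy" (len 7), cursors c4@0 c1@3 c3@4 c2@6, authorship ...1..2
After op 5 (insert('j')): buffer="jmjpjyjcgjy" (len 11), cursors c4@1 c1@5 c3@7 c2@10, authorship 4...113..22
After op 6 (insert('t')): buffer="jtmjpjtyjtcgjty" (len 15), cursors c4@2 c1@7 c3@10 c2@14, authorship 44...11133..222

Answer: jtmjpjtyjtcgjty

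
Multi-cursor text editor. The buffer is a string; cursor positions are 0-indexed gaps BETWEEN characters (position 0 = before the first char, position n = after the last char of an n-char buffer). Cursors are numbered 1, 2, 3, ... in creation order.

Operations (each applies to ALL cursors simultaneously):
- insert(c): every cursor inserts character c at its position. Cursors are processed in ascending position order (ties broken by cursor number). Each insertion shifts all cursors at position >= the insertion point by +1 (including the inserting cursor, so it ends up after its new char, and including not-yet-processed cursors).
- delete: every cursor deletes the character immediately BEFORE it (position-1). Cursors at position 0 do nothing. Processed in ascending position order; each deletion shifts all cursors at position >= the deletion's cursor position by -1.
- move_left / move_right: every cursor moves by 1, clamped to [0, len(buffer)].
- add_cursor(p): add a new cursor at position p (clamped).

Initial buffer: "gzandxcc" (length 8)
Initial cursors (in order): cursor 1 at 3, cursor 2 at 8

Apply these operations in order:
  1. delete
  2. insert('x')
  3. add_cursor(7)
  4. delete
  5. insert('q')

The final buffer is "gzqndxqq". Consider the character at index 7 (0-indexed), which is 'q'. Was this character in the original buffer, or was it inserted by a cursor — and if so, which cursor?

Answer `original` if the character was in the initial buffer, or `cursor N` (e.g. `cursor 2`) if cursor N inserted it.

After op 1 (delete): buffer="gzndxc" (len 6), cursors c1@2 c2@6, authorship ......
After op 2 (insert('x')): buffer="gzxndxcx" (len 8), cursors c1@3 c2@8, authorship ..1....2
After op 3 (add_cursor(7)): buffer="gzxndxcx" (len 8), cursors c1@3 c3@7 c2@8, authorship ..1....2
After op 4 (delete): buffer="gzndx" (len 5), cursors c1@2 c2@5 c3@5, authorship .....
After op 5 (insert('q')): buffer="gzqndxqq" (len 8), cursors c1@3 c2@8 c3@8, authorship ..1...23
Authorship (.=original, N=cursor N): . . 1 . . . 2 3
Index 7: author = 3

Answer: cursor 3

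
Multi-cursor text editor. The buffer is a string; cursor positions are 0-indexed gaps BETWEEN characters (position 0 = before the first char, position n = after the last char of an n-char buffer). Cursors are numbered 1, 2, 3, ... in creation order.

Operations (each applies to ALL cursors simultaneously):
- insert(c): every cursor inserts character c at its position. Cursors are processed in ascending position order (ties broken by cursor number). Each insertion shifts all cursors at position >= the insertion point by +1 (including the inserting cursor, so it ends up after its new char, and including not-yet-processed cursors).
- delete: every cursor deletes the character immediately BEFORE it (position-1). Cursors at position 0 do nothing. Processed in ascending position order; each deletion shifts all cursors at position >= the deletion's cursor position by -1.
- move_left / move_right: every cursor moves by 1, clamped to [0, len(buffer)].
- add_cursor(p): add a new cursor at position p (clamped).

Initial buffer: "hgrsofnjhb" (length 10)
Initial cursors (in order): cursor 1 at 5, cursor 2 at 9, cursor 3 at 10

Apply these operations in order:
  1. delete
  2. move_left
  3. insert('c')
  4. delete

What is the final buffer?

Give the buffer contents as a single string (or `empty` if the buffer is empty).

After op 1 (delete): buffer="hgrsfnj" (len 7), cursors c1@4 c2@7 c3@7, authorship .......
After op 2 (move_left): buffer="hgrsfnj" (len 7), cursors c1@3 c2@6 c3@6, authorship .......
After op 3 (insert('c')): buffer="hgrcsfnccj" (len 10), cursors c1@4 c2@9 c3@9, authorship ...1...23.
After op 4 (delete): buffer="hgrsfnj" (len 7), cursors c1@3 c2@6 c3@6, authorship .......

Answer: hgrsfnj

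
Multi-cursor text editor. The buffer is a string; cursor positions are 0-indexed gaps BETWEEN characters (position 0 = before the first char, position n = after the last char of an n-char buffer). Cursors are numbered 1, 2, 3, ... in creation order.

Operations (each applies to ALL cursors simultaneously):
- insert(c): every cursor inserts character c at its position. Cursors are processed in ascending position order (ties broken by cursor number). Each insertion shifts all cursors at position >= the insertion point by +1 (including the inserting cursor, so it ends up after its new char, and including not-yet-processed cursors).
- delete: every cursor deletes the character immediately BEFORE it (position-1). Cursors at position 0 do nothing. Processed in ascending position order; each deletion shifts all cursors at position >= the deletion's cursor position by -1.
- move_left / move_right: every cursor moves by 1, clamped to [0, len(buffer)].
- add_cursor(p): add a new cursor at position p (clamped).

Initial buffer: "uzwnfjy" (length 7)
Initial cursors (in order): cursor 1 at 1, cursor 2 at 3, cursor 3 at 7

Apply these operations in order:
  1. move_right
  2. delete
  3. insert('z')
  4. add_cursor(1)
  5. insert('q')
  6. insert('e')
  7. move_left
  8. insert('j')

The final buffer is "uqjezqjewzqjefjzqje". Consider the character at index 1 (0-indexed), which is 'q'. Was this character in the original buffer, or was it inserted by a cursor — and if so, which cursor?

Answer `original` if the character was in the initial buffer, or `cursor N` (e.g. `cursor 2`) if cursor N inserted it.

After op 1 (move_right): buffer="uzwnfjy" (len 7), cursors c1@2 c2@4 c3@7, authorship .......
After op 2 (delete): buffer="uwfj" (len 4), cursors c1@1 c2@2 c3@4, authorship ....
After op 3 (insert('z')): buffer="uzwzfjz" (len 7), cursors c1@2 c2@4 c3@7, authorship .1.2..3
After op 4 (add_cursor(1)): buffer="uzwzfjz" (len 7), cursors c4@1 c1@2 c2@4 c3@7, authorship .1.2..3
After op 5 (insert('q')): buffer="uqzqwzqfjzq" (len 11), cursors c4@2 c1@4 c2@7 c3@11, authorship .411.22..33
After op 6 (insert('e')): buffer="uqezqewzqefjzqe" (len 15), cursors c4@3 c1@6 c2@10 c3@15, authorship .44111.222..333
After op 7 (move_left): buffer="uqezqewzqefjzqe" (len 15), cursors c4@2 c1@5 c2@9 c3@14, authorship .44111.222..333
After op 8 (insert('j')): buffer="uqjezqjewzqjefjzqje" (len 19), cursors c4@3 c1@7 c2@12 c3@18, authorship .4441111.2222..3333
Authorship (.=original, N=cursor N): . 4 4 4 1 1 1 1 . 2 2 2 2 . . 3 3 3 3
Index 1: author = 4

Answer: cursor 4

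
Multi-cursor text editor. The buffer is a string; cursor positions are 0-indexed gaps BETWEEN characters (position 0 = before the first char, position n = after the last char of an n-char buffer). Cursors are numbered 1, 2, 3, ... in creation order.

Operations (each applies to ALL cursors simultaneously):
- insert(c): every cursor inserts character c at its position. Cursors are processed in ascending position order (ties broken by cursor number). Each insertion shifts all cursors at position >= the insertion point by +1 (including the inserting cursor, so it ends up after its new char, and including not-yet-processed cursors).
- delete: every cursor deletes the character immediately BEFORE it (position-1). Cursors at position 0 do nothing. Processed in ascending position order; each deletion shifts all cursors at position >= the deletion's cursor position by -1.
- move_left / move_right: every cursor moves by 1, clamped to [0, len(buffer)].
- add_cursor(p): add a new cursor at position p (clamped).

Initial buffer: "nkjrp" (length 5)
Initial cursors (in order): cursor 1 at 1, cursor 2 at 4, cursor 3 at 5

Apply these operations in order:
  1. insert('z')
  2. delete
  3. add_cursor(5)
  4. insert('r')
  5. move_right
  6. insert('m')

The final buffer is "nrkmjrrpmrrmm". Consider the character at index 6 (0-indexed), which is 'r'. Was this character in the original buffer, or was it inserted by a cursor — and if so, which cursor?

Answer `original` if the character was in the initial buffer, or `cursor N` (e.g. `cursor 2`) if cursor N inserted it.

Answer: cursor 2

Derivation:
After op 1 (insert('z')): buffer="nzkjrzpz" (len 8), cursors c1@2 c2@6 c3@8, authorship .1...2.3
After op 2 (delete): buffer="nkjrp" (len 5), cursors c1@1 c2@4 c3@5, authorship .....
After op 3 (add_cursor(5)): buffer="nkjrp" (len 5), cursors c1@1 c2@4 c3@5 c4@5, authorship .....
After op 4 (insert('r')): buffer="nrkjrrprr" (len 9), cursors c1@2 c2@6 c3@9 c4@9, authorship .1...2.34
After op 5 (move_right): buffer="nrkjrrprr" (len 9), cursors c1@3 c2@7 c3@9 c4@9, authorship .1...2.34
After op 6 (insert('m')): buffer="nrkmjrrpmrrmm" (len 13), cursors c1@4 c2@9 c3@13 c4@13, authorship .1.1..2.23434
Authorship (.=original, N=cursor N): . 1 . 1 . . 2 . 2 3 4 3 4
Index 6: author = 2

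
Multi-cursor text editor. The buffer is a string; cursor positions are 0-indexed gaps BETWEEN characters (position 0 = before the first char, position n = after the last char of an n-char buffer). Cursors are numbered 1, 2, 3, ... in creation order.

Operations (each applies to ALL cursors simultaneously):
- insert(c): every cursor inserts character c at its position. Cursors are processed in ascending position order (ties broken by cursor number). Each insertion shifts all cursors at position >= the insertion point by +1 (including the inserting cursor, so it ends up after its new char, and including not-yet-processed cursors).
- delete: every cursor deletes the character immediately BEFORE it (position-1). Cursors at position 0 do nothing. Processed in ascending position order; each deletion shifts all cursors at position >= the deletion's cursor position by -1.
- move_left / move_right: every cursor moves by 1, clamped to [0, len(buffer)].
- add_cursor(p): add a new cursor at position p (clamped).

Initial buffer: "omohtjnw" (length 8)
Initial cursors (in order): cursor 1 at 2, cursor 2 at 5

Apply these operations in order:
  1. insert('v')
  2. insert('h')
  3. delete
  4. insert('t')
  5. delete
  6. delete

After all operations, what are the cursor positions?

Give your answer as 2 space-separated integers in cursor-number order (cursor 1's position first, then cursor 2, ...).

After op 1 (insert('v')): buffer="omvohtvjnw" (len 10), cursors c1@3 c2@7, authorship ..1...2...
After op 2 (insert('h')): buffer="omvhohtvhjnw" (len 12), cursors c1@4 c2@9, authorship ..11...22...
After op 3 (delete): buffer="omvohtvjnw" (len 10), cursors c1@3 c2@7, authorship ..1...2...
After op 4 (insert('t')): buffer="omvtohtvtjnw" (len 12), cursors c1@4 c2@9, authorship ..11...22...
After op 5 (delete): buffer="omvohtvjnw" (len 10), cursors c1@3 c2@7, authorship ..1...2...
After op 6 (delete): buffer="omohtjnw" (len 8), cursors c1@2 c2@5, authorship ........

Answer: 2 5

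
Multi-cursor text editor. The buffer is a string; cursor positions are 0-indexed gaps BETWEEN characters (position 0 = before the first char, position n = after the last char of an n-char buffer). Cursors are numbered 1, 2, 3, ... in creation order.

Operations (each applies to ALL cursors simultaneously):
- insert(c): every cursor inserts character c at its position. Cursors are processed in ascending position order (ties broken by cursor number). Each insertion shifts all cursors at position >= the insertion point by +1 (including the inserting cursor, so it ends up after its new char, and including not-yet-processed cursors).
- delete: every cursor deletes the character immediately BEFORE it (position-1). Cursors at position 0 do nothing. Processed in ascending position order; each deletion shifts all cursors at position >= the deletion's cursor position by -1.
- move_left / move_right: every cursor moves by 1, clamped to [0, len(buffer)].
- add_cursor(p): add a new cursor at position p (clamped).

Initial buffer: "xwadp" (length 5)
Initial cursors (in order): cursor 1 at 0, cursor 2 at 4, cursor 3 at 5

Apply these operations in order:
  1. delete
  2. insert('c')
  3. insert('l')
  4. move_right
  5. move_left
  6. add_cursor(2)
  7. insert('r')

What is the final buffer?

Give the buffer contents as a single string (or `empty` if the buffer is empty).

Answer: clrrxwacclrrl

Derivation:
After op 1 (delete): buffer="xwa" (len 3), cursors c1@0 c2@3 c3@3, authorship ...
After op 2 (insert('c')): buffer="cxwacc" (len 6), cursors c1@1 c2@6 c3@6, authorship 1...23
After op 3 (insert('l')): buffer="clxwaccll" (len 9), cursors c1@2 c2@9 c3@9, authorship 11...2323
After op 4 (move_right): buffer="clxwaccll" (len 9), cursors c1@3 c2@9 c3@9, authorship 11...2323
After op 5 (move_left): buffer="clxwaccll" (len 9), cursors c1@2 c2@8 c3@8, authorship 11...2323
After op 6 (add_cursor(2)): buffer="clxwaccll" (len 9), cursors c1@2 c4@2 c2@8 c3@8, authorship 11...2323
After op 7 (insert('r')): buffer="clrrxwacclrrl" (len 13), cursors c1@4 c4@4 c2@12 c3@12, authorship 1114...232233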